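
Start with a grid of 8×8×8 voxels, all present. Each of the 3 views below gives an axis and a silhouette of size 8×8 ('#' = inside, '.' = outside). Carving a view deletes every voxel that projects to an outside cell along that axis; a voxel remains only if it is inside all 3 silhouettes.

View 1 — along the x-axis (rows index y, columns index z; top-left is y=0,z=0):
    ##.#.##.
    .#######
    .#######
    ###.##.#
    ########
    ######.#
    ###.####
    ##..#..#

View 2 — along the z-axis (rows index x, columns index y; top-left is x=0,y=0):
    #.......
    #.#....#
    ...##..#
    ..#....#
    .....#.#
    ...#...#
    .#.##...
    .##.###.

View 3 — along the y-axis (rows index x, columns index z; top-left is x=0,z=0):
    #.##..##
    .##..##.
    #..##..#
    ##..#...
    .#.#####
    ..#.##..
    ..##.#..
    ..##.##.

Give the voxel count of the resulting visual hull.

start: 8×8×8 = 512 voxels
carve view 1 (along x, YZ-mask fill 51/64): 408 voxels remain
carve view 2 (along z, XY-mask fill 21/64): 128 voxels remain
carve view 3 (along y, XZ-mask fill 32/64): 64 voxels remain

|visual hull| = 64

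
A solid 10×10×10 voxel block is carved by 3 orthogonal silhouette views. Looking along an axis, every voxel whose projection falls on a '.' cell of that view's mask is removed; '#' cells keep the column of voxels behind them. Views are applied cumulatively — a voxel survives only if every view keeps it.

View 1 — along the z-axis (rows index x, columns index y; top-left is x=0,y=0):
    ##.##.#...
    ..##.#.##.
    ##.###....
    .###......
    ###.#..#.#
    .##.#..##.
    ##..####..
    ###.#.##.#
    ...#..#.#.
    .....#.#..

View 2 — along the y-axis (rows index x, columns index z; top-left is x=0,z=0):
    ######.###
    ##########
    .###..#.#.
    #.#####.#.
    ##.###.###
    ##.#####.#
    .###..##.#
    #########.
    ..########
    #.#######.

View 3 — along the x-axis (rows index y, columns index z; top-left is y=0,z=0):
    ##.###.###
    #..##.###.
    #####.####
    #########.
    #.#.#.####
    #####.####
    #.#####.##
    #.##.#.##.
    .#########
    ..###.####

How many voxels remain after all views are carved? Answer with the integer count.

|visual hull| = 281

initial block: 10^3 = 1000
  1. axis=2 (XY plane), |mask|=47  ⇒  voxels=470
  2. axis=1 (XZ plane), |mask|=78  ⇒  voxels=368
  3. axis=0 (YZ plane), |mask|=78  ⇒  voxels=281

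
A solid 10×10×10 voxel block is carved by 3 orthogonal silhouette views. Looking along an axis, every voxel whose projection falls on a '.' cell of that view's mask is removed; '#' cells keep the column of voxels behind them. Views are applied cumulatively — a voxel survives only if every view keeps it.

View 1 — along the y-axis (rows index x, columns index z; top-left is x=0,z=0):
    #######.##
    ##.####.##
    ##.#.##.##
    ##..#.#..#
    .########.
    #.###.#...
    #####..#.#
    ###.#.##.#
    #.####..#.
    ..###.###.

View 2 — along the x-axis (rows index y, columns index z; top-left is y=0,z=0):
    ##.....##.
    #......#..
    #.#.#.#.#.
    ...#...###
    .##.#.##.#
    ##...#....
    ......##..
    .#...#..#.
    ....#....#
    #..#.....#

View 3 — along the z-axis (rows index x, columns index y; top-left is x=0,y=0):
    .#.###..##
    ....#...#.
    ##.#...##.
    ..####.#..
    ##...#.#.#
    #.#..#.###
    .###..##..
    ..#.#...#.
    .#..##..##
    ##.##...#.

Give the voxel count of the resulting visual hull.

remaining voxels: 105

initial block: 10^3 = 1000
V1 y: intersect with XZ mask (68 set) -- 680 left
V2 x: intersect with YZ mask (34 set) -- 227 left
V3 z: intersect with XY mask (47 set) -- 105 left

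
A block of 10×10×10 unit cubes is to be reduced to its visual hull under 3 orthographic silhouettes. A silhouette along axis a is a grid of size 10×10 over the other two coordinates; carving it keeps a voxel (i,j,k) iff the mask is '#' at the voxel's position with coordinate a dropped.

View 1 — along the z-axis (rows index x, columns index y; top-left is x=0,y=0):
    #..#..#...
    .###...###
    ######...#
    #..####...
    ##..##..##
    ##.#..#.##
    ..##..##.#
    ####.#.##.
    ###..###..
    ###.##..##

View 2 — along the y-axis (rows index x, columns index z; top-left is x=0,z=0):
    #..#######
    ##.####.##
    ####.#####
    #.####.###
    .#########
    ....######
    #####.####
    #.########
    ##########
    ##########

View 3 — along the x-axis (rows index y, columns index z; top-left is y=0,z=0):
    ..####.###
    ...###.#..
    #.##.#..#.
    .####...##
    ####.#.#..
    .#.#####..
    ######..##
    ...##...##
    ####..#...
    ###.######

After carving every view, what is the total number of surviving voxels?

initial block: 10^3 = 1000
V1 z: intersect with XY mask (58 set) -- 580 left
V2 y: intersect with XZ mask (86 set) -- 503 left
V3 x: intersect with YZ mask (60 set) -- 304 left

remaining voxels: 304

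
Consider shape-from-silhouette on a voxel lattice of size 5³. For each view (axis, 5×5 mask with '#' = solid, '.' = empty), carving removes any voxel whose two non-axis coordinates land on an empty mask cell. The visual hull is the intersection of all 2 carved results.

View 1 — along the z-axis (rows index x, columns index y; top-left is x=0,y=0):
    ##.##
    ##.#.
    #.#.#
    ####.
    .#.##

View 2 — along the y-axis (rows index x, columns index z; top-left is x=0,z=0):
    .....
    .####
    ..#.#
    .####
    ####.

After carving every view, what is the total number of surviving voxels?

initial block: 5^3 = 125
carve view 1 (along z, XY-mask fill 17/25): 85 voxels remain
carve view 2 (along y, XZ-mask fill 14/25): 46 voxels remain

46 voxels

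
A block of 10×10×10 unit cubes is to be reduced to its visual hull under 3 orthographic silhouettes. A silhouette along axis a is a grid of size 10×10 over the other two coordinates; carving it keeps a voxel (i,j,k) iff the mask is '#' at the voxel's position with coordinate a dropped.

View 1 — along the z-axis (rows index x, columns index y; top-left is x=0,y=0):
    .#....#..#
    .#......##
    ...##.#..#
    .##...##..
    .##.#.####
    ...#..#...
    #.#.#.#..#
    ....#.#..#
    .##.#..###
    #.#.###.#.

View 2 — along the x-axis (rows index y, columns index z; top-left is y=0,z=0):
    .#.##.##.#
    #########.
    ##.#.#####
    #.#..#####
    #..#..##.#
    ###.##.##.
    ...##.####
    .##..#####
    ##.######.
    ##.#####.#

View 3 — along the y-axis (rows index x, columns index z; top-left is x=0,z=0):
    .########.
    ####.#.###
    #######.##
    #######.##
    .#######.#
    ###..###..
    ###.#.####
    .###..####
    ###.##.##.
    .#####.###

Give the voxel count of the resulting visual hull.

initial block: 10^3 = 1000
V1 z: intersect with XY mask (43 set) -- 430 left
V2 x: intersect with YZ mask (71 set) -- 305 left
V3 y: intersect with XZ mask (78 set) -- 235 left

remaining voxels: 235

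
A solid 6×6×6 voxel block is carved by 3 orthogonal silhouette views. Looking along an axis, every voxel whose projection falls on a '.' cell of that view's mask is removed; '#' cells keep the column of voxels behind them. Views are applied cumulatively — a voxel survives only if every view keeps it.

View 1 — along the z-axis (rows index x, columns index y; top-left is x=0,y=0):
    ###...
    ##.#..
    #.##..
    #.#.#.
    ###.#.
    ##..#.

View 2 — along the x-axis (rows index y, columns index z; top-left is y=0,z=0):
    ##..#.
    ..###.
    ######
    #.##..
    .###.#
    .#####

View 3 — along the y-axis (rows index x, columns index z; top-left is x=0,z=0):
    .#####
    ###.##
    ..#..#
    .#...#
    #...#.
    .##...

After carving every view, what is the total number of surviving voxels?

34 voxels

start: 6×6×6 = 216 voxels
step 1: project along z, AND mask (19/36) → |grid| = 114
step 2: project along x, AND mask (24/36) → |grid| = 72
step 3: project along y, AND mask (18/36) → |grid| = 34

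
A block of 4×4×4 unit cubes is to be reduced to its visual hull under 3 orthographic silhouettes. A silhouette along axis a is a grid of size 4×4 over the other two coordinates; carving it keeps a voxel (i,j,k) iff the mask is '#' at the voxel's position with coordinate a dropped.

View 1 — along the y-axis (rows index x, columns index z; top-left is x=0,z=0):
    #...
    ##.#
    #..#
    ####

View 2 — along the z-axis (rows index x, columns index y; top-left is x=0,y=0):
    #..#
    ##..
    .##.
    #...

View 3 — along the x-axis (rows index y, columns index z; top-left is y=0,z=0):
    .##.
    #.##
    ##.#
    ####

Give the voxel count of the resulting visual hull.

10 voxels

full grid |V| = 64
  1. axis=1 (XZ plane), |mask|=10  ⇒  voxels=40
  2. axis=2 (XY plane), |mask|=7  ⇒  voxels=16
  3. axis=0 (YZ plane), |mask|=12  ⇒  voxels=10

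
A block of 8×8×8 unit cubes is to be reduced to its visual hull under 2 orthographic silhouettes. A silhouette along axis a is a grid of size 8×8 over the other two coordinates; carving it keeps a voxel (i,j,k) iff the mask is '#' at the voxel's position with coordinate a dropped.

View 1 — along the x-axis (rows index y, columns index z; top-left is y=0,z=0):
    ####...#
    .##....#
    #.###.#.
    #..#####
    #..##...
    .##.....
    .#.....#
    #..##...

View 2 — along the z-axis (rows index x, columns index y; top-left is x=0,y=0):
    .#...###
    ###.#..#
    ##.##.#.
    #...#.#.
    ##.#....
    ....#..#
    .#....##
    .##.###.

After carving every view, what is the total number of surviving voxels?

full grid |V| = 512
V1 x: intersect with YZ mask (29 set) -- 232 left
V2 z: intersect with XY mask (30 set) -- 101 left

remaining voxels: 101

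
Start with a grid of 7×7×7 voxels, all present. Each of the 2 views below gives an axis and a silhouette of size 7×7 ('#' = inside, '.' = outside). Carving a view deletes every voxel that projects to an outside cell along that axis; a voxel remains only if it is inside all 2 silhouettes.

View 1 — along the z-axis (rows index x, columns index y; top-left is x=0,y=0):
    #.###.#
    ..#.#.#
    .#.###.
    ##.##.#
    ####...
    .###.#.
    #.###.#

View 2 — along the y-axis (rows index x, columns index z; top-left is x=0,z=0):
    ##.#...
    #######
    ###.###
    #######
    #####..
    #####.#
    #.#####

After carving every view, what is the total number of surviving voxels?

start: 7×7×7 = 343 voxels
V1 z: intersect with XY mask (30 set) -- 210 left
V2 y: intersect with XZ mask (40 set) -- 169 left

remaining voxels: 169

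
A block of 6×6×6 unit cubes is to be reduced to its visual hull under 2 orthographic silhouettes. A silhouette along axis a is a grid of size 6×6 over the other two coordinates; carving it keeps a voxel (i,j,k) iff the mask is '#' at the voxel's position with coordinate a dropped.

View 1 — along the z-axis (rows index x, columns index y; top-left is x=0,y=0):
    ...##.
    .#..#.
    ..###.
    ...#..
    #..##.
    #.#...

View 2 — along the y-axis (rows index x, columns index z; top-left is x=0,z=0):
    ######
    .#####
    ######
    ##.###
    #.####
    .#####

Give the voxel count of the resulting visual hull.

remaining voxels: 70

initial block: 6^3 = 216
[1] z-view keeps 13 columns → grid now 78
[2] y-view keeps 32 columns → grid now 70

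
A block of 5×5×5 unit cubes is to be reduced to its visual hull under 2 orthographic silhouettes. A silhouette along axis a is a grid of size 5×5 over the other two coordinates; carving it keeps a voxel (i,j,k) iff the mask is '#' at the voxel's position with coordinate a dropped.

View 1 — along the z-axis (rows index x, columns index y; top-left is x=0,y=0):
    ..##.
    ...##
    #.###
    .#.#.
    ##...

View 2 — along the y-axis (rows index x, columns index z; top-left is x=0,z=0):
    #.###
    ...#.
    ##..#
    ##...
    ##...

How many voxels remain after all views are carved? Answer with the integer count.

before carving: 125 voxels (5×5×5)
  1. axis=2 (XY plane), |mask|=12  ⇒  voxels=60
  2. axis=1 (XZ plane), |mask|=12  ⇒  voxels=30

remaining voxels: 30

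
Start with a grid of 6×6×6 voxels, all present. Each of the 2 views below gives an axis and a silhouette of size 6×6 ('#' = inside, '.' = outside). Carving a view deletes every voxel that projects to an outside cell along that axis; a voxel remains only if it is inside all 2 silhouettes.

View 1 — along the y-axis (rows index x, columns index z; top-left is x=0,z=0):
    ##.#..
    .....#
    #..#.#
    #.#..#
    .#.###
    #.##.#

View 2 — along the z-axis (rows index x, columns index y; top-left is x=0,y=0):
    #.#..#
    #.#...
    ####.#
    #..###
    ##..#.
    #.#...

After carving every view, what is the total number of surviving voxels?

remaining voxels: 58

full grid |V| = 216
[1] y-view keeps 18 columns → grid now 108
[2] z-view keeps 19 columns → grid now 58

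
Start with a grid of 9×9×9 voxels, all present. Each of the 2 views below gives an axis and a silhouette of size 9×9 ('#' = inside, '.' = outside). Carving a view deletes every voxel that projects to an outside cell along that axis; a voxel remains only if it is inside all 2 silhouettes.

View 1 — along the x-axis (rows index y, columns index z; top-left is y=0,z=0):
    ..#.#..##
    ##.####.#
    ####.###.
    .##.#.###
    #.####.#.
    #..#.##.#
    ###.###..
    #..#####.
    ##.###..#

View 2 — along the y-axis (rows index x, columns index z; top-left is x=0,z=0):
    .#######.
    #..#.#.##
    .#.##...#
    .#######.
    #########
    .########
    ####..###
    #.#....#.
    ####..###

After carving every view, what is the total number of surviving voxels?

initial block: 9^3 = 729
V1 x: intersect with YZ mask (53 set) -- 477 left
V2 y: intersect with XZ mask (57 set) -- 329 left

|visual hull| = 329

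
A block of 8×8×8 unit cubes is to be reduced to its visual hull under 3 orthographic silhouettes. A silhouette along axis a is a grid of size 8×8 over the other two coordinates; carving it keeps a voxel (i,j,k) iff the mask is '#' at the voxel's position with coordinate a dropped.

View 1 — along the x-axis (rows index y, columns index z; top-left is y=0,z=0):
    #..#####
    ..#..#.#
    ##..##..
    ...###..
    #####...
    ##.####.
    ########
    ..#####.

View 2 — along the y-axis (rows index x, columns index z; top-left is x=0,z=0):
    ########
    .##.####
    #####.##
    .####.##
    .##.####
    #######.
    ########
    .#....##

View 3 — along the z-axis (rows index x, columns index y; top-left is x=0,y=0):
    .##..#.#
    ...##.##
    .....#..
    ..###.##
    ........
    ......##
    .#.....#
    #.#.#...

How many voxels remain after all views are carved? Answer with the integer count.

remaining voxels: 80

full grid |V| = 512
[1] x-view keeps 40 columns → grid now 320
[2] y-view keeps 51 columns → grid now 247
[3] z-view keeps 21 columns → grid now 80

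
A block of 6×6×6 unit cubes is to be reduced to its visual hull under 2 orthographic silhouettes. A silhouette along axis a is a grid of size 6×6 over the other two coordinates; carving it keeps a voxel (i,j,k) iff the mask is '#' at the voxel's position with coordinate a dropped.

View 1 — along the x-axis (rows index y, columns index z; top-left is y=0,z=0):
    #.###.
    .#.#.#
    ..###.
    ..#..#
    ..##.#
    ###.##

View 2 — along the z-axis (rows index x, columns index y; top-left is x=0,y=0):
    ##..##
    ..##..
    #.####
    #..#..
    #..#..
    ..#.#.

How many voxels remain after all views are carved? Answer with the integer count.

start: 6×6×6 = 216 voxels
  1. axis=0 (YZ plane), |mask|=20  ⇒  voxels=120
  2. axis=2 (XY plane), |mask|=17  ⇒  voxels=55

remaining voxels: 55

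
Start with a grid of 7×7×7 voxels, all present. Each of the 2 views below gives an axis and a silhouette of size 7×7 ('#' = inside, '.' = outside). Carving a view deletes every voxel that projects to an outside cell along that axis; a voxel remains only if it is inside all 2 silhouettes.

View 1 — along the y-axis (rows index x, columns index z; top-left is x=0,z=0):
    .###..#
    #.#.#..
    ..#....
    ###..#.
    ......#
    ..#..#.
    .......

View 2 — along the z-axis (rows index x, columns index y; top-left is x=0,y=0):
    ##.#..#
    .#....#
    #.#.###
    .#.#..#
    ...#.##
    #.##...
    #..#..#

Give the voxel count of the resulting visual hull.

voxel count = 48

start: 7×7×7 = 343 voxels
[1] y-view keeps 15 columns → grid now 105
[2] z-view keeps 23 columns → grid now 48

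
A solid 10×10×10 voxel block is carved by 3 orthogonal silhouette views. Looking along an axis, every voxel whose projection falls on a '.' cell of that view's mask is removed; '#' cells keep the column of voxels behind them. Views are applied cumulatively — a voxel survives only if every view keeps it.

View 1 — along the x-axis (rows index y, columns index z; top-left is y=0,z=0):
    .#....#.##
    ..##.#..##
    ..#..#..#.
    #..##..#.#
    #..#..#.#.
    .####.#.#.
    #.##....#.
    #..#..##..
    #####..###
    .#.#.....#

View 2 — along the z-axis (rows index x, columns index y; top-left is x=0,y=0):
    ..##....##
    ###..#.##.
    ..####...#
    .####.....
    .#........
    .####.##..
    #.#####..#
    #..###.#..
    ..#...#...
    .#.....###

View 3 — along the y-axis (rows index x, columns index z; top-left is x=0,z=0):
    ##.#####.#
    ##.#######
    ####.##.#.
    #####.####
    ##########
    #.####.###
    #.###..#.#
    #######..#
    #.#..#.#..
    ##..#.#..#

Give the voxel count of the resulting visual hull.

|visual hull| = 148

before carving: 1000 voxels (10×10×10)
V1 x: intersect with YZ mask (46 set) -- 460 left
V2 z: intersect with XY mask (44 set) -- 196 left
V3 y: intersect with XZ mask (74 set) -- 148 left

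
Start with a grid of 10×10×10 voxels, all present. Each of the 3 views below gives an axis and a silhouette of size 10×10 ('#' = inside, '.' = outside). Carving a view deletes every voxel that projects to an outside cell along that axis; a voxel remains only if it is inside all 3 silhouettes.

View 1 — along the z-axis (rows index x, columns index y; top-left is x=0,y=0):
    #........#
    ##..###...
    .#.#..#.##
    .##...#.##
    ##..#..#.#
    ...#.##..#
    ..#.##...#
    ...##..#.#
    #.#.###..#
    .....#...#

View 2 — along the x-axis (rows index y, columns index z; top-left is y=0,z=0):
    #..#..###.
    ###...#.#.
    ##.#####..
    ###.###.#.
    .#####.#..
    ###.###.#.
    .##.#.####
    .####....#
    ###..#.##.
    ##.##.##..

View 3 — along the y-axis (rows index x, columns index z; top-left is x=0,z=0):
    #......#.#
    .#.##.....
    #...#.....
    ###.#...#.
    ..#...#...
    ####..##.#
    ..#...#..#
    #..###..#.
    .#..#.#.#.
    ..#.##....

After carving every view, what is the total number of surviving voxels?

before carving: 1000 voxels (10×10×10)
step 1: project along z, AND mask (42/100) → |grid| = 420
step 2: project along x, AND mask (61/100) → |grid| = 258
step 3: project along y, AND mask (37/100) → |grid| = 101

101 voxels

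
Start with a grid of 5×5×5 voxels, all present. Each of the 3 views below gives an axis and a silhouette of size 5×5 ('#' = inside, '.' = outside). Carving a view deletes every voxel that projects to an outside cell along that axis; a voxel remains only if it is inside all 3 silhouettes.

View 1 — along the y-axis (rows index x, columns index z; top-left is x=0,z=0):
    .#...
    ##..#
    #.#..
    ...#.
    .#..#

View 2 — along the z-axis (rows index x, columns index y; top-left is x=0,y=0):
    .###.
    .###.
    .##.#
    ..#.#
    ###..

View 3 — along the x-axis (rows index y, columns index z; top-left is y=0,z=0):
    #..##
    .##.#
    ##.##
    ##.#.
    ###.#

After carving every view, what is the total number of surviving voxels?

voxel count = 20

initial block: 5^3 = 125
carve view 1 (along y, XZ-mask fill 9/25): 45 voxels remain
carve view 2 (along z, XY-mask fill 14/25): 26 voxels remain
carve view 3 (along x, YZ-mask fill 17/25): 20 voxels remain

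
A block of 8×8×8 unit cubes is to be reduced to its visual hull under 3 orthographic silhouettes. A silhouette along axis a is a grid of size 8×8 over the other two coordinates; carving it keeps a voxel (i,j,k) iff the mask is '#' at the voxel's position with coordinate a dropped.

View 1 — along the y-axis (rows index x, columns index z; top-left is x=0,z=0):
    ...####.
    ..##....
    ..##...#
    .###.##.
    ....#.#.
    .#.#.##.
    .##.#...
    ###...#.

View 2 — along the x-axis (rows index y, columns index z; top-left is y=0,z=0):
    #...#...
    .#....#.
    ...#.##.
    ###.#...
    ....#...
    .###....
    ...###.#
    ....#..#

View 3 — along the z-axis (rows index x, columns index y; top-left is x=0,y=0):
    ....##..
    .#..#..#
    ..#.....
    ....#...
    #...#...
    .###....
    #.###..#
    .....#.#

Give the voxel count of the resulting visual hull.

|visual hull| = 19

start: 8×8×8 = 512 voxels
[1] y-view keeps 27 columns → grid now 216
[2] x-view keeps 21 columns → grid now 72
[3] z-view keeps 19 columns → grid now 19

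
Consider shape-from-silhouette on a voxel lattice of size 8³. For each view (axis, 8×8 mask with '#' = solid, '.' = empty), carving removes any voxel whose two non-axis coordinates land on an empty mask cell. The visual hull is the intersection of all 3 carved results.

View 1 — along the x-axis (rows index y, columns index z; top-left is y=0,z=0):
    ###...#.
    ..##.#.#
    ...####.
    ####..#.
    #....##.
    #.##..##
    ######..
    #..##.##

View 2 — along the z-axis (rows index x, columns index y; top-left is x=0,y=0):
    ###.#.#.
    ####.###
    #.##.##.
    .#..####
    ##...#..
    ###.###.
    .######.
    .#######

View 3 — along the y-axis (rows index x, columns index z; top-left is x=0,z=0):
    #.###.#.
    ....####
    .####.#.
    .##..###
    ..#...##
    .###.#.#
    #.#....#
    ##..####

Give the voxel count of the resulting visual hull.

remaining voxels: 113

full grid |V| = 512
step 1: project along x, AND mask (36/64) → |grid| = 288
step 2: project along z, AND mask (44/64) → |grid| = 199
step 3: project along y, AND mask (36/64) → |grid| = 113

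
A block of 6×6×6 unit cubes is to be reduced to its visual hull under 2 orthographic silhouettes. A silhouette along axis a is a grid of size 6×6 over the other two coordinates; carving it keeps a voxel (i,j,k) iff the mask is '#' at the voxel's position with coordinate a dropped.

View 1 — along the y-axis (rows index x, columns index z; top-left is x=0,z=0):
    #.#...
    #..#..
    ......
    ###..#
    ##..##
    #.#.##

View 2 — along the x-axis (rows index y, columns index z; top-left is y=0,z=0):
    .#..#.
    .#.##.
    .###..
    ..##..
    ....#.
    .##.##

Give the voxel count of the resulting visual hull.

31 voxels

full grid |V| = 216
carve view 1 (along y, XZ-mask fill 16/36): 96 voxels remain
carve view 2 (along x, YZ-mask fill 15/36): 31 voxels remain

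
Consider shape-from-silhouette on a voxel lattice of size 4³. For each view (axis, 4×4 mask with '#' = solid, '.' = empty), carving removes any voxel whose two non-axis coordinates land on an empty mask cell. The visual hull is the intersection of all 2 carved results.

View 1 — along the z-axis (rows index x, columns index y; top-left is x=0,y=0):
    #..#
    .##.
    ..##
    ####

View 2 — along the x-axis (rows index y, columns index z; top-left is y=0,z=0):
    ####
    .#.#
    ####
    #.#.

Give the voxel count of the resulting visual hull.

voxel count = 30

start: 4×4×4 = 64 voxels
  1. axis=2 (XY plane), |mask|=10  ⇒  voxels=40
  2. axis=0 (YZ plane), |mask|=12  ⇒  voxels=30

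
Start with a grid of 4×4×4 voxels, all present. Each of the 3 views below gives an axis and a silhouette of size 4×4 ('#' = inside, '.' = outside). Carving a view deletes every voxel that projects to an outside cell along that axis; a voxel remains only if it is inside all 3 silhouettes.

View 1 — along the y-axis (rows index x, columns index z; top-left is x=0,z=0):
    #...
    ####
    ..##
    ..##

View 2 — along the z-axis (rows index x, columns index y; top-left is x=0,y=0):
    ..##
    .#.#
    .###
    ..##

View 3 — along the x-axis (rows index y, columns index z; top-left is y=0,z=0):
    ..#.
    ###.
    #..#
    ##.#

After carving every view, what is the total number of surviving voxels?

start: 4×4×4 = 64 voxels
carve view 1 (along y, XZ-mask fill 9/16): 36 voxels remain
carve view 2 (along z, XY-mask fill 9/16): 20 voxels remain
carve view 3 (along x, YZ-mask fill 9/16): 13 voxels remain

13 voxels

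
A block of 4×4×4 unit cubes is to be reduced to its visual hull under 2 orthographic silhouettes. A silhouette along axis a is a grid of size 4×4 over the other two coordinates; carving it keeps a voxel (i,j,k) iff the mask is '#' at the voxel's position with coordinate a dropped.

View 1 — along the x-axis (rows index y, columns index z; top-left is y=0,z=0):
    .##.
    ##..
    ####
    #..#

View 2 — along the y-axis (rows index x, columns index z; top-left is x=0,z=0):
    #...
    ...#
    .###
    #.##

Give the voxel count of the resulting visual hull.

initial block: 4^3 = 64
after view 1 [x-axis, 10 of 16 cells solid] → remaining = 40
after view 2 [y-axis, 8 of 16 cells solid] → remaining = 19

19 voxels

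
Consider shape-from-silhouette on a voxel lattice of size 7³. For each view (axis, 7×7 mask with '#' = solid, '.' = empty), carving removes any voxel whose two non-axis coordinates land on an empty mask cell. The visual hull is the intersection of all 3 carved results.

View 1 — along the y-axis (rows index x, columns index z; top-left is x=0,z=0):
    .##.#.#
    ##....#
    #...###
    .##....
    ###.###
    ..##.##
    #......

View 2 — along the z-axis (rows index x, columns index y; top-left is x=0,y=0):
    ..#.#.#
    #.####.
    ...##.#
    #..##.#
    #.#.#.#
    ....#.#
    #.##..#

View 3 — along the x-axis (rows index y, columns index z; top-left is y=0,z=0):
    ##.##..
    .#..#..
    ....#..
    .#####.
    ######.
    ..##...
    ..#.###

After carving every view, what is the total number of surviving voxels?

remaining voxels: 46

initial block: 7^3 = 343
  1. axis=1 (XZ plane), |mask|=24  ⇒  voxels=168
  2. axis=2 (XY plane), |mask|=25  ⇒  voxels=83
  3. axis=0 (YZ plane), |mask|=24  ⇒  voxels=46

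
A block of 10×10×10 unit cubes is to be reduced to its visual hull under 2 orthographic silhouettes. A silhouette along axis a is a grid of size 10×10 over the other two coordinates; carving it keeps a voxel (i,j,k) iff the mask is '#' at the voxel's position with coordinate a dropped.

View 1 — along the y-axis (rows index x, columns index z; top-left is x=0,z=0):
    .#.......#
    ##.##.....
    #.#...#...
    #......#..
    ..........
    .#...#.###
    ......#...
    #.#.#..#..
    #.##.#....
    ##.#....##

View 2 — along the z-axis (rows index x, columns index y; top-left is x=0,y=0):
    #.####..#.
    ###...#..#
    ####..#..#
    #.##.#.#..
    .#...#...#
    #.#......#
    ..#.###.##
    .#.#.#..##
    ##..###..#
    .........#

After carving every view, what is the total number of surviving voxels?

130 voxels

before carving: 1000 voxels (10×10×10)
[1] y-view keeps 30 columns → grid now 300
[2] z-view keeps 46 columns → grid now 130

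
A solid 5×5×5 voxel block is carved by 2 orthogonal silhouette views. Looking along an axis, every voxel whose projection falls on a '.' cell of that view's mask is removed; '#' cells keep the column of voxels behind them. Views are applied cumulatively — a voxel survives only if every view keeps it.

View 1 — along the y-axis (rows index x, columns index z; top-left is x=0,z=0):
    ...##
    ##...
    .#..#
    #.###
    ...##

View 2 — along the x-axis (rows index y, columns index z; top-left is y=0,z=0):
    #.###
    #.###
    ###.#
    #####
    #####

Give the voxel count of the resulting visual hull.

53 voxels

before carving: 125 voxels (5×5×5)
[1] y-view keeps 12 columns → grid now 60
[2] x-view keeps 22 columns → grid now 53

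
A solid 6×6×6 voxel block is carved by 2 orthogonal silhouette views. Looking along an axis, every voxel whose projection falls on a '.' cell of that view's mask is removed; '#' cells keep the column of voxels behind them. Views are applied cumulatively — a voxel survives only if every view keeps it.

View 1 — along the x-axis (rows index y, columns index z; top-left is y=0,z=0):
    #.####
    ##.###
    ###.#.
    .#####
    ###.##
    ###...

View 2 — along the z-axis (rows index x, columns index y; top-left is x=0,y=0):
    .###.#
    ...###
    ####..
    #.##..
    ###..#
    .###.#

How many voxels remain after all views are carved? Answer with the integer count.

initial block: 6^3 = 216
  1. axis=0 (YZ plane), |mask|=27  ⇒  voxels=162
  2. axis=2 (XY plane), |mask|=22  ⇒  voxels=97

remaining voxels: 97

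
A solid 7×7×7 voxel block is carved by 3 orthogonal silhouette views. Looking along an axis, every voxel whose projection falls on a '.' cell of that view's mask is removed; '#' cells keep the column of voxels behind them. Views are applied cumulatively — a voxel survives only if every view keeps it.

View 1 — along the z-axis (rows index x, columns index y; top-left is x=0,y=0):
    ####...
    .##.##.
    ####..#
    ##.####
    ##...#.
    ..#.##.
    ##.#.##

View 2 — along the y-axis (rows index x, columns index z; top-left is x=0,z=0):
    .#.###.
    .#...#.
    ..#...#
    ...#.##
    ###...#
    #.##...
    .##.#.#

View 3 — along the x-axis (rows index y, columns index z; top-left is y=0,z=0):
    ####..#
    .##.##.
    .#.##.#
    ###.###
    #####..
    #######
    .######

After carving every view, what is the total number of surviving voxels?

initial block: 7^3 = 343
[1] z-view keeps 30 columns → grid now 210
[2] y-view keeps 22 columns → grid now 93
[3] x-view keeps 37 columns → grid now 72

|visual hull| = 72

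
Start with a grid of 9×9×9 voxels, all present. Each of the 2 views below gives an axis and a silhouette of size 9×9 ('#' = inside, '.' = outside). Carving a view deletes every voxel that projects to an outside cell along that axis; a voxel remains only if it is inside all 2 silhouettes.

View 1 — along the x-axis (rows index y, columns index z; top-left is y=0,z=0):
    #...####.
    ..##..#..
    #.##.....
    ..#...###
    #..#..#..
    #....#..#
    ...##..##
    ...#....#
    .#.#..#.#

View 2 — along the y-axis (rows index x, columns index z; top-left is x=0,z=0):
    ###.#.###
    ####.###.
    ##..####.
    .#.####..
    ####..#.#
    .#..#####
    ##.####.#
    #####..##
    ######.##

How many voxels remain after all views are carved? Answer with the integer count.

|visual hull| = 197

full grid |V| = 729
V1 x: intersect with YZ mask (31 set) -- 279 left
V2 y: intersect with XZ mask (59 set) -- 197 left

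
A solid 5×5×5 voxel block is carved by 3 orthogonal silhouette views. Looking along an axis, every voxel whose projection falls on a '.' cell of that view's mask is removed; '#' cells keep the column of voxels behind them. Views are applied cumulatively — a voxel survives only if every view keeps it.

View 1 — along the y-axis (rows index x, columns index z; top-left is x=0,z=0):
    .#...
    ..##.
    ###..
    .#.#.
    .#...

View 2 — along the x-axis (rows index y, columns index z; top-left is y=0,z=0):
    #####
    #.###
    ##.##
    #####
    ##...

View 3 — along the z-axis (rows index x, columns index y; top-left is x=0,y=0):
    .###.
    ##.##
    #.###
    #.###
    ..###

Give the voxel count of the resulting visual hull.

start: 5×5×5 = 125 voxels
[1] y-view keeps 9 columns → grid now 45
[2] x-view keeps 20 columns → grid now 35
[3] z-view keeps 18 columns → grid now 28

|visual hull| = 28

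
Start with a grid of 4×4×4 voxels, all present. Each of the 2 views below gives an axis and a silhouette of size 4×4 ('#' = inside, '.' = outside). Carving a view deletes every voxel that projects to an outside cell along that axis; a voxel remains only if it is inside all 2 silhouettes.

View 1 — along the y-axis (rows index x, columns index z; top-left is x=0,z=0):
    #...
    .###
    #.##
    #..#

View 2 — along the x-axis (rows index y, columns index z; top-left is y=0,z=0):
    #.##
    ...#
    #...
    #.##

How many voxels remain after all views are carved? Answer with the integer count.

voxel count = 22

full grid |V| = 64
after view 1 [y-axis, 9 of 16 cells solid] → remaining = 36
after view 2 [x-axis, 8 of 16 cells solid] → remaining = 22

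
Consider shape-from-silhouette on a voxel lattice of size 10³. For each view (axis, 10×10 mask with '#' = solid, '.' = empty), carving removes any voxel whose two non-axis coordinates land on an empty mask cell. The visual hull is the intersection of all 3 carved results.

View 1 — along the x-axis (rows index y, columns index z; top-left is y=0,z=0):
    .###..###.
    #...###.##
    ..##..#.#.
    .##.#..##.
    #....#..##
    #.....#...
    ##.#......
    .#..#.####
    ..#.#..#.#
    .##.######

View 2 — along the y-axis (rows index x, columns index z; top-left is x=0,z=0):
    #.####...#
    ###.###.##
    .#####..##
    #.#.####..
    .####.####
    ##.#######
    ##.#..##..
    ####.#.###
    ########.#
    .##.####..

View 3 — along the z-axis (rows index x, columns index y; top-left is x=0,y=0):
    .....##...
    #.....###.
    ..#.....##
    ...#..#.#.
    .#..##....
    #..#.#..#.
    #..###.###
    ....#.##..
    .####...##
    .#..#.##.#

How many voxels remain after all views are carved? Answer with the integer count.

remaining voxels: 125

before carving: 1000 voxels (10×10×10)
[1] x-view keeps 48 columns → grid now 480
[2] y-view keeps 72 columns → grid now 340
[3] z-view keeps 40 columns → grid now 125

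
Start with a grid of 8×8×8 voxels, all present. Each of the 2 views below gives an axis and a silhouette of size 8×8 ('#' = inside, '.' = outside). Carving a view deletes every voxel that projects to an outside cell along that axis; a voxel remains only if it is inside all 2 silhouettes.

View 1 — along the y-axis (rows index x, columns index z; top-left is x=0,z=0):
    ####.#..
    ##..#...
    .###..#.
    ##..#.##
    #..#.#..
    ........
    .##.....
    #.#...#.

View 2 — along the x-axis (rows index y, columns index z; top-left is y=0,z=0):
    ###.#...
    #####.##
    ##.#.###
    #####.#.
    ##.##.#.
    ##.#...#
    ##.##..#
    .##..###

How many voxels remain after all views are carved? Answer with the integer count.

full grid |V| = 512
after view 1 [y-axis, 25 of 64 cells solid] → remaining = 200
after view 2 [x-axis, 42 of 64 cells solid] → remaining = 143

remaining voxels: 143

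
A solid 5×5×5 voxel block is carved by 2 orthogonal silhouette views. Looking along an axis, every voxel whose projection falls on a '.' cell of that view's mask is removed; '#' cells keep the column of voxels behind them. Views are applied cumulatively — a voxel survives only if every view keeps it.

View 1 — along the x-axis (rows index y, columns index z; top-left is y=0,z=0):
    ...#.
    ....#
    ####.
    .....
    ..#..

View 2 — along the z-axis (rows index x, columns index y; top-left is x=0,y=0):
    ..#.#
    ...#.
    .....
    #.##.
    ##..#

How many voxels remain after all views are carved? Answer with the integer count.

initial block: 5^3 = 125
  1. axis=0 (YZ plane), |mask|=7  ⇒  voxels=35
  2. axis=2 (XY plane), |mask|=9  ⇒  voxels=13

13 voxels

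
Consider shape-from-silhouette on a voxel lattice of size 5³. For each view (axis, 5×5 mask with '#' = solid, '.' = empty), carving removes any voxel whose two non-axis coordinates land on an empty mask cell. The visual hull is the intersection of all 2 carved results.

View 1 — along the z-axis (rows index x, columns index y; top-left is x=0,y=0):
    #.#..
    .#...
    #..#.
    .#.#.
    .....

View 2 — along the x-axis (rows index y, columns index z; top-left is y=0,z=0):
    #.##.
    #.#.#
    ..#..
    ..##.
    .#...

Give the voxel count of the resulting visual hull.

before carving: 125 voxels (5×5×5)
V1 z: intersect with XY mask (7 set) -- 35 left
V2 x: intersect with YZ mask (10 set) -- 17 left

|visual hull| = 17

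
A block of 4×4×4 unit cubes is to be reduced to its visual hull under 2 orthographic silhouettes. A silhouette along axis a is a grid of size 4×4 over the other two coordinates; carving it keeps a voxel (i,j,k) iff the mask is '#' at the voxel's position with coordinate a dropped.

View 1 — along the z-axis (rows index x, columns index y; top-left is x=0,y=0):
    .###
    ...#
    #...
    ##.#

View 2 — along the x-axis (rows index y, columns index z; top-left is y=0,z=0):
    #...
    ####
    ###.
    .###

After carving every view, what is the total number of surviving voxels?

before carving: 64 voxels (4×4×4)
carve view 1 (along z, XY-mask fill 8/16): 32 voxels remain
carve view 2 (along x, YZ-mask fill 11/16): 22 voxels remain

22 voxels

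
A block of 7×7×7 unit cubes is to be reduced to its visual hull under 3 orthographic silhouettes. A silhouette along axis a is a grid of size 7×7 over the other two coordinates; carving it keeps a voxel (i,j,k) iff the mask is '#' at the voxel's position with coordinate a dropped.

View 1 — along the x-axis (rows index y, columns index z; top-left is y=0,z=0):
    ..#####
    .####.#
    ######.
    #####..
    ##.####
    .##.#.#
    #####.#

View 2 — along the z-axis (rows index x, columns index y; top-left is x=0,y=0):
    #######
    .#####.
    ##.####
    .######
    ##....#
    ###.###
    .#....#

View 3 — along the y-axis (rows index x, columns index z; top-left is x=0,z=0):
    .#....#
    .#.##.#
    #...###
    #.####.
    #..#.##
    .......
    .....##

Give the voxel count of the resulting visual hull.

voxel count = 76

full grid |V| = 343
  1. axis=0 (YZ plane), |mask|=37  ⇒  voxels=259
  2. axis=2 (XY plane), |mask|=35  ⇒  voxels=185
  3. axis=1 (XZ plane), |mask|=21  ⇒  voxels=76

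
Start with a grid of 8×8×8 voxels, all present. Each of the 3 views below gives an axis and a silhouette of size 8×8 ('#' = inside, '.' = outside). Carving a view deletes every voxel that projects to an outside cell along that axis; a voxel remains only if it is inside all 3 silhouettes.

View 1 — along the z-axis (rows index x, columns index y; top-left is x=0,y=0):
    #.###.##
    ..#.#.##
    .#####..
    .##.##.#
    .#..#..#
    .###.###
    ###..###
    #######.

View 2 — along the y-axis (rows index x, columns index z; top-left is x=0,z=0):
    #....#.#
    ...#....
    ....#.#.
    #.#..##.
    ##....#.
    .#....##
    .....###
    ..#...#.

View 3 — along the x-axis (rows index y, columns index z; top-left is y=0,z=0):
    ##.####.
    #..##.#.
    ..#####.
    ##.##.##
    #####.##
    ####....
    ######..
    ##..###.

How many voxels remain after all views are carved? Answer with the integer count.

voxel count = 69

full grid |V| = 512
  1. axis=2 (XY plane), |mask|=42  ⇒  voxels=336
  2. axis=1 (XZ plane), |mask|=21  ⇒  voxels=111
  3. axis=0 (YZ plane), |mask|=43  ⇒  voxels=69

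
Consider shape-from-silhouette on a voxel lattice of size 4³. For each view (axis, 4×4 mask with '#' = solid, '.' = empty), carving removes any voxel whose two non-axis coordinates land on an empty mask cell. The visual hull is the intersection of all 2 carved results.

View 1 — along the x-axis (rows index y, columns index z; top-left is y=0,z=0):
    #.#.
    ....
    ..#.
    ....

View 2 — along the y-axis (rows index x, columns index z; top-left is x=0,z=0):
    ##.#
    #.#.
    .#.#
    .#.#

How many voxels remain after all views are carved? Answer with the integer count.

remaining voxels: 4

full grid |V| = 64
carve view 1 (along x, YZ-mask fill 3/16): 12 voxels remain
carve view 2 (along y, XZ-mask fill 9/16): 4 voxels remain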